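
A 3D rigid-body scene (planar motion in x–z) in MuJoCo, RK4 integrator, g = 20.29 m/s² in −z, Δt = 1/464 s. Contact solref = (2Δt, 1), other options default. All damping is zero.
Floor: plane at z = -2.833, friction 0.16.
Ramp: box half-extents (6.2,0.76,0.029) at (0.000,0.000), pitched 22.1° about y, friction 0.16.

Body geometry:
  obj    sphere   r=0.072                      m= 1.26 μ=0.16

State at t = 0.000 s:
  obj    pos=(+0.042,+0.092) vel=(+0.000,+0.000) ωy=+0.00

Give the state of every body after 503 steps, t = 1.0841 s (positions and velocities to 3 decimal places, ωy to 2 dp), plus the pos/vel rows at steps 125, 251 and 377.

State at t = 1.0841 s:
  obj    pos=(+3.011,-1.113) vel=(+5.477,-2.224) ωy=+82.09

Key-timestep trajectory:
   step    t(s)  obj.x    obj.z    obj.vx   obj.vz 
    125  0.2694   +0.225  +0.017  +1.361  -0.553
    251  0.5409   +0.781  -0.208  +2.733  -1.110
    377  0.8125   +1.710  -0.585  +4.105  -1.667


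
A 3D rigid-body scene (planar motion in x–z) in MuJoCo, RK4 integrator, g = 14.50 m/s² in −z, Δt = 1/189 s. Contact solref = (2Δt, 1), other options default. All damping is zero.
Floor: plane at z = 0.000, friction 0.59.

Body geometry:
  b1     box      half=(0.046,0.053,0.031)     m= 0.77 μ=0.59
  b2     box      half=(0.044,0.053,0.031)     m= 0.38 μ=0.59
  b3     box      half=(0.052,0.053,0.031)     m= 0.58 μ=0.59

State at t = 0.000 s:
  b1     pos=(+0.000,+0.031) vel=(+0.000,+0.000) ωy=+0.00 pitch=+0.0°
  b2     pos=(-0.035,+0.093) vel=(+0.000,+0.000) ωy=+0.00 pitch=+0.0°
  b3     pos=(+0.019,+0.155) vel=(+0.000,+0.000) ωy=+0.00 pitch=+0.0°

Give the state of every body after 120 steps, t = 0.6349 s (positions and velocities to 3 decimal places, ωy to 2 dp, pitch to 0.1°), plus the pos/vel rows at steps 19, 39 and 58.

State at t = 0.6349 s:
  b1     pos=(+0.000,+0.031) vel=(+0.000,+0.000) ωy=+0.00 pitch=+0.0°
  b2     pos=(-0.035,+0.093) vel=(+0.000,+0.000) ωy=+0.00 pitch=+0.0°
  b3     pos=(+0.146,+0.031) vel=(+0.000,+0.000) ωy=+0.00 pitch=+180.0°

Key-timestep trajectory:
   step    t(s)  b1.x    b1.z    b1.vx   b1.vz   b2.x    b2.z    b2.vx   b2.vz   b3.x    b3.z    b3.vx   b3.vz 
     19  0.1005   +0.000  +0.031  +0.000  +0.000   -0.035  +0.093  -0.001  +0.000   +0.030  +0.149  +0.216  -0.197
     39  0.2063   +0.000  +0.031  +0.000  +0.000   -0.035  +0.093  -0.001  +0.000   +0.067  +0.115  +0.550  -0.261
     58  0.3069   +0.000  +0.031  +0.000  +0.000   -0.035  +0.093  +0.000  +0.000   +0.129  +0.040  +0.926  -0.803


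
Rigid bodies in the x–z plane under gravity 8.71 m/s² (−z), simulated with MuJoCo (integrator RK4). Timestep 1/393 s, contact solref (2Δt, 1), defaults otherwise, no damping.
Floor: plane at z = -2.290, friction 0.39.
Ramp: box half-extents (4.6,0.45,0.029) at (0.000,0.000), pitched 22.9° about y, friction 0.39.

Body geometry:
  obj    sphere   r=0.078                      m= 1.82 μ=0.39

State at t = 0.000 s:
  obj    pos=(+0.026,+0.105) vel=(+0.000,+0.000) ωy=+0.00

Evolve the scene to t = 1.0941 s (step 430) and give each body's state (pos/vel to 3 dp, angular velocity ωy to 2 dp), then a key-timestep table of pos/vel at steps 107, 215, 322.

State at t = 1.0941 s:
  obj    pos=(+1.361,-0.459) vel=(+2.440,-1.031) ωy=+33.96

Key-timestep trajectory:
   step    t(s)  obj.x    obj.z    obj.vx   obj.vz 
    107  0.2723   +0.109  +0.070  +0.607  -0.257
    215  0.5471   +0.360  -0.036  +1.220  -0.515
    322  0.8193   +0.775  -0.211  +1.827  -0.772


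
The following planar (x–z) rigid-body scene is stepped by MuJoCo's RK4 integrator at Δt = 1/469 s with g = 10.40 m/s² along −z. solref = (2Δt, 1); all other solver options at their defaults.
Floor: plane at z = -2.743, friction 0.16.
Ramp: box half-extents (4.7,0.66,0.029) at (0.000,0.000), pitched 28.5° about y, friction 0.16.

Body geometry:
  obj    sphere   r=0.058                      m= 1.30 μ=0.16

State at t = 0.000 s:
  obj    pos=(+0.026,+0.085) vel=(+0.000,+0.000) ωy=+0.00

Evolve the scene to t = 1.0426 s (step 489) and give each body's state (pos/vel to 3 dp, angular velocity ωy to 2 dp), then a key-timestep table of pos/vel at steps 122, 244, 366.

State at t = 1.0426 s:
  obj    pos=(+1.719,-0.835) vel=(+3.248,-1.764) ωy=+63.71

Key-timestep trajectory:
   step    t(s)  obj.x    obj.z    obj.vx   obj.vz 
    122  0.2601   +0.131  +0.028  +0.810  -0.440
    244  0.5203   +0.448  -0.144  +1.621  -0.880
    366  0.7804   +0.975  -0.430  +2.431  -1.320


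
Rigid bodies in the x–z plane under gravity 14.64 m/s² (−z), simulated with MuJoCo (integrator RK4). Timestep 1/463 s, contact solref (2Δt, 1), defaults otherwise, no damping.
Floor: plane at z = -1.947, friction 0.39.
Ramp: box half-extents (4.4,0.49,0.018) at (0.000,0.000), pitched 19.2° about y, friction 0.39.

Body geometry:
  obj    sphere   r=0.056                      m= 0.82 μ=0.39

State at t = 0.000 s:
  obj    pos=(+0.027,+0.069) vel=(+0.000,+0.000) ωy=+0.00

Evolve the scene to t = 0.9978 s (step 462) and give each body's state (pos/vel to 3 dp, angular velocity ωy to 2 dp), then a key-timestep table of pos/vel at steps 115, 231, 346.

State at t = 0.9978 s:
  obj    pos=(+1.644,-0.494) vel=(+3.241,-1.129) ωy=+61.27

Key-timestep trajectory:
   step    t(s)  obj.x    obj.z    obj.vx   obj.vz 
    115  0.2484   +0.127  +0.034  +0.807  -0.281
    231  0.4989   +0.431  -0.072  +1.620  -0.564
    346  0.7473   +0.934  -0.247  +2.427  -0.845


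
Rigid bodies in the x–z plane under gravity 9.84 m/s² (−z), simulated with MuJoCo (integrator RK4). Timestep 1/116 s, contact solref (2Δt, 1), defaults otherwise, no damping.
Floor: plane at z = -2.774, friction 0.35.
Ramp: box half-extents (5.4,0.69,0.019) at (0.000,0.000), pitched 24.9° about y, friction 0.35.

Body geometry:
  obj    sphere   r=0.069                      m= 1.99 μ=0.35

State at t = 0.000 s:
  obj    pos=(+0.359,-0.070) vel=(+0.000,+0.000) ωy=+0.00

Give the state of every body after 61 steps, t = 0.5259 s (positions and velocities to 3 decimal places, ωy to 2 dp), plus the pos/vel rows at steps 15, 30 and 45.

State at t = 0.5259 s:
  obj    pos=(+0.730,-0.242) vel=(+1.412,-0.655) ωy=+22.54

Key-timestep trajectory:
   step    t(s)  obj.x    obj.z    obj.vx   obj.vz 
     15  0.1293   +0.382  -0.080  +0.347  -0.161
     30  0.2586   +0.449  -0.111  +0.694  -0.322
     45  0.3879   +0.561  -0.163  +1.041  -0.483


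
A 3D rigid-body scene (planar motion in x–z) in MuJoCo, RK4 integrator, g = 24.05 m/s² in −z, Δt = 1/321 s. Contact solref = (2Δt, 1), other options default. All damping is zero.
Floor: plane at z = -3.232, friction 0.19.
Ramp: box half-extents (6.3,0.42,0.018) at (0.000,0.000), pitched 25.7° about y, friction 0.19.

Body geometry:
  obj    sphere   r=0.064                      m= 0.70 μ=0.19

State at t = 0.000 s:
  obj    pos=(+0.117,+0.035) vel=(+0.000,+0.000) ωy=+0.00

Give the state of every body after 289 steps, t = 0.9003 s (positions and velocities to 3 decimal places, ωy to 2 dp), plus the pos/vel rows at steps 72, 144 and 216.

State at t = 0.9003 s:
  obj    pos=(+2.838,-1.275) vel=(+6.044,-2.909) ωy=+104.78

Key-timestep trajectory:
   step    t(s)  obj.x    obj.z    obj.vx   obj.vz 
     72  0.2243   +0.286  -0.047  +1.506  -0.725
    144  0.4486   +0.793  -0.290  +3.012  -1.449
    216  0.6729   +1.637  -0.697  +4.517  -2.174


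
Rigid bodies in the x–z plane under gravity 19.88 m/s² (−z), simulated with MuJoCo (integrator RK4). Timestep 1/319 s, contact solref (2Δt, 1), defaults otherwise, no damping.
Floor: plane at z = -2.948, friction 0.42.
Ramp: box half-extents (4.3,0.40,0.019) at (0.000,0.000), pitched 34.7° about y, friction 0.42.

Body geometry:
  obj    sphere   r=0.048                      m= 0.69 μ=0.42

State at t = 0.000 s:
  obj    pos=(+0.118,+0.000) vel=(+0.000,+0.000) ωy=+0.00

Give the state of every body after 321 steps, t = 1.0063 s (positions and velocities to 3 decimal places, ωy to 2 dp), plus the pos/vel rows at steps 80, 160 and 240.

State at t = 1.0063 s:
  obj    pos=(+3.483,-2.330) vel=(+6.688,-4.631) ωy=+169.45

Key-timestep trajectory:
   step    t(s)  obj.x    obj.z    obj.vx   obj.vz 
     80  0.2508   +0.327  -0.145  +1.667  -1.154
    160  0.5016   +0.954  -0.579  +3.334  -2.308
    240  0.7524   +1.999  -1.303  +5.000  -3.462


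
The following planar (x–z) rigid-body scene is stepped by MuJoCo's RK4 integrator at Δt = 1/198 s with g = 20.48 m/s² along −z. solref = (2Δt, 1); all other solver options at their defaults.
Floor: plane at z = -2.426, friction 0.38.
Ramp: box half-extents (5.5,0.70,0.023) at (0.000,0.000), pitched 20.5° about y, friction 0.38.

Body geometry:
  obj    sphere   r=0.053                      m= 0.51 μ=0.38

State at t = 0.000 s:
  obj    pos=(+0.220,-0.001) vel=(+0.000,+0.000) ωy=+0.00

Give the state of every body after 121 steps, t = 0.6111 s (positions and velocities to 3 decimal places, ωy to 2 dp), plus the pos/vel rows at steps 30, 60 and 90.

State at t = 0.6111 s:
  obj    pos=(+1.116,-0.336) vel=(+2.932,-1.096) ωy=+59.06

Key-timestep trajectory:
   step    t(s)  obj.x    obj.z    obj.vx   obj.vz 
     30  0.1515   +0.275  -0.022  +0.727  -0.272
     60  0.3030   +0.440  -0.084  +1.454  -0.544
     90  0.4545   +0.716  -0.187  +2.181  -0.816


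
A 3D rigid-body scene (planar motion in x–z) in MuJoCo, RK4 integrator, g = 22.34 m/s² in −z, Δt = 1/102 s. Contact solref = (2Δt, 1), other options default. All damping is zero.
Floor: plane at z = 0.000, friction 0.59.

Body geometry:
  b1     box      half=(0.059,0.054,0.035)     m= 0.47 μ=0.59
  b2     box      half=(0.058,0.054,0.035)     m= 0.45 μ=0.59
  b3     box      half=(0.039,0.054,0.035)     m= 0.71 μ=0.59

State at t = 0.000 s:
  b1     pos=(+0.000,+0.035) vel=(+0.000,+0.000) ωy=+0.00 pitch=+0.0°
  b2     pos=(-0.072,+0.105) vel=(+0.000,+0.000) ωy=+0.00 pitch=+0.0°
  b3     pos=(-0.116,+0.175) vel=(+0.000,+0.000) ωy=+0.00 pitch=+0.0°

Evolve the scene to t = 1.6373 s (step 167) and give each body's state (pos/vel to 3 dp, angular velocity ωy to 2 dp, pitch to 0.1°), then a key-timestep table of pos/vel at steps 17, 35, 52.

State at t = 1.6373 s:
  b1     pos=(+0.000,+0.035) vel=(+0.000,+0.000) ωy=+0.00 pitch=+0.0°
  b2     pos=(-0.122,+0.058) vel=(+0.000,+0.000) ωy=+0.00 pitch=-90.0°
  b3     pos=(-0.226,+0.039) vel=(+0.000,+0.000) ωy=+0.00 pitch=-90.0°

Key-timestep trajectory:
   step    t(s)  b1.x    b1.z    b1.vx   b1.vz   b2.x    b2.z    b2.vx   b2.vz   b3.x    b3.z    b3.vx   b3.vz 
     17  0.1667   +0.000  +0.035  +0.000  +0.001   -0.112  +0.056  -0.675  -0.143   -0.212  +0.029  -0.978  -0.671
     35  0.3431   +0.000  +0.035  +0.000  +0.000   -0.137  +0.065  +0.215  -0.063   -0.226  +0.039  +0.000  +0.001
     52  0.5098   +0.000  +0.035  +0.000  +0.000   -0.126  +0.057  -0.084  +0.044   -0.226  +0.039  +0.000  +0.000


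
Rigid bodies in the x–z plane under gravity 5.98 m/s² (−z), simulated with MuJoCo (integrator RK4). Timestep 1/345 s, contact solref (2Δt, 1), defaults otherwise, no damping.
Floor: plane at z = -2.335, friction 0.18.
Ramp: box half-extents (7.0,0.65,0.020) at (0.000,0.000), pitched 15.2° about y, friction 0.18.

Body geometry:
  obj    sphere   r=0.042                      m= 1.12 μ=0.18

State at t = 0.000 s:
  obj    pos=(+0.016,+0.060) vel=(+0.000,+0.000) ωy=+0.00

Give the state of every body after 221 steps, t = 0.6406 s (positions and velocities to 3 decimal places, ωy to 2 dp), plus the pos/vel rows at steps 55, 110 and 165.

State at t = 0.6406 s:
  obj    pos=(+0.238,+0.000) vel=(+0.692,-0.188) ωy=+17.08

Key-timestep trajectory:
   step    t(s)  obj.x    obj.z    obj.vx   obj.vz 
     55  0.1594   +0.030  +0.056  +0.172  -0.047
    110  0.3188   +0.071  +0.045  +0.345  -0.094
    165  0.4783   +0.140  +0.026  +0.517  -0.140


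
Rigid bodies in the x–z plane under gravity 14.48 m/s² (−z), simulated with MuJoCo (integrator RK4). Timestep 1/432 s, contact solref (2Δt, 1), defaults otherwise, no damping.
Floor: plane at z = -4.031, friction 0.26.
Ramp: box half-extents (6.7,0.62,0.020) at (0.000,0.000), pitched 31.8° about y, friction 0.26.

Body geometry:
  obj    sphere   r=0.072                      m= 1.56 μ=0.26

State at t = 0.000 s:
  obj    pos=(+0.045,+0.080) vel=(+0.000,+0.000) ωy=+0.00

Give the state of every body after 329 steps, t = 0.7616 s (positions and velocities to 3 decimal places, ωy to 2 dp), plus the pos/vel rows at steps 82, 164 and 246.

State at t = 0.7616 s:
  obj    pos=(+1.389,-0.753) vel=(+3.528,-2.187) ωy=+57.64

Key-timestep trajectory:
   step    t(s)  obj.x    obj.z    obj.vx   obj.vz 
     82  0.1898   +0.129  +0.028  +0.879  -0.545
    164  0.3796   +0.379  -0.127  +1.759  -1.090
    246  0.5694   +0.796  -0.385  +2.638  -1.636


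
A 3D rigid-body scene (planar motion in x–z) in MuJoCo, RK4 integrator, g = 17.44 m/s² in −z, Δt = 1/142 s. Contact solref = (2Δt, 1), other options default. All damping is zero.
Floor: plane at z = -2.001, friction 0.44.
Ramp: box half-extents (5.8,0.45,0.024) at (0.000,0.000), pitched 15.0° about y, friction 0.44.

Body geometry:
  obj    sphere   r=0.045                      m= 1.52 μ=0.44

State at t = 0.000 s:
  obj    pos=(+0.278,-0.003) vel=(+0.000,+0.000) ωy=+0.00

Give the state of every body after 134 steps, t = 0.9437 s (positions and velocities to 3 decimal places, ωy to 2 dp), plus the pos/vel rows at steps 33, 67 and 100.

State at t = 0.9437 s:
  obj    pos=(+1.664,-0.375) vel=(+2.938,-0.787) ωy=+67.60

Key-timestep trajectory:
   step    t(s)  obj.x    obj.z    obj.vx   obj.vz 
     33  0.2324   +0.362  -0.026  +0.724  -0.194
     67  0.4718   +0.625  -0.096  +1.469  -0.394
    100  0.7042   +1.050  -0.210  +2.193  -0.588


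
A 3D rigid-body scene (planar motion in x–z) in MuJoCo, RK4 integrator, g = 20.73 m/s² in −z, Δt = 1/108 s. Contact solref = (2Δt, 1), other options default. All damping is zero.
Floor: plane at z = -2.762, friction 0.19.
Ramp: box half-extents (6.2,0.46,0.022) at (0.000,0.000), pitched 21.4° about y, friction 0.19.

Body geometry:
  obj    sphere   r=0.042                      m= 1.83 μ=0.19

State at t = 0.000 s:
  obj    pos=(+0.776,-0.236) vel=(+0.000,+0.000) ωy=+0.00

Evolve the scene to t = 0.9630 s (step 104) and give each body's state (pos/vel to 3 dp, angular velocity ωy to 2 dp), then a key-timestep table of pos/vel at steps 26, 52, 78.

State at t = 0.9630 s:
  obj    pos=(+3.109,-1.150) vel=(+4.844,-1.898) ωy=+123.82

Key-timestep trajectory:
   step    t(s)  obj.x    obj.z    obj.vx   obj.vz 
     26  0.2407   +0.922  -0.293  +1.211  -0.475
     52  0.4815   +1.359  -0.464  +2.422  -0.949
     78  0.7222   +2.088  -0.750  +3.633  -1.424


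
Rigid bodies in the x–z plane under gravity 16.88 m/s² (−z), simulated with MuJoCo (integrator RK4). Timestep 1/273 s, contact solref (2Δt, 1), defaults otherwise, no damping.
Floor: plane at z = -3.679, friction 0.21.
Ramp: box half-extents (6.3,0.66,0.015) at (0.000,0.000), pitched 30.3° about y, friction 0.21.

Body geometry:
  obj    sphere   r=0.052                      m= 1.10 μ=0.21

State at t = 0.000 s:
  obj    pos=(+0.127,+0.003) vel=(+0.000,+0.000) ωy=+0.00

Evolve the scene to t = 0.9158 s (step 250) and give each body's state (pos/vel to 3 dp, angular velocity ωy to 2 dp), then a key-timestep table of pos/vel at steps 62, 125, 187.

State at t = 0.9158 s:
  obj    pos=(+2.330,-1.284) vel=(+4.810,-2.811) ωy=+107.10

Key-timestep trajectory:
   step    t(s)  obj.x    obj.z    obj.vx   obj.vz 
     62  0.2271   +0.263  -0.076  +1.193  -0.697
    125  0.4579   +0.678  -0.319  +2.405  -1.405
    187  0.6850   +1.360  -0.717  +3.598  -2.102


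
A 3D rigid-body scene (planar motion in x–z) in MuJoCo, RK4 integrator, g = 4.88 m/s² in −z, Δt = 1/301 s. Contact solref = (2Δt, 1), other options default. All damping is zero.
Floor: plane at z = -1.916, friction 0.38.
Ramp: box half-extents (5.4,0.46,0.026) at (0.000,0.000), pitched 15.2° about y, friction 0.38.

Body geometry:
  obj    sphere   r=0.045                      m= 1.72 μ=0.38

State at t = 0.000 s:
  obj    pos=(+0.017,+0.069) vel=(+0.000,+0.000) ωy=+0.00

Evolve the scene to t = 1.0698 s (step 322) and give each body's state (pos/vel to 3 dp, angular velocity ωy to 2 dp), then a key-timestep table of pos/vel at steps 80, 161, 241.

State at t = 1.0698 s:
  obj    pos=(+0.522,-0.068) vel=(+0.944,-0.256) ωy=+21.72

Key-timestep trajectory:
   step    t(s)  obj.x    obj.z    obj.vx   obj.vz 
     80  0.2658   +0.048  +0.060  +0.234  -0.064
    161  0.5349   +0.143  +0.035  +0.472  -0.128
    241  0.8007   +0.300  -0.008  +0.706  -0.192


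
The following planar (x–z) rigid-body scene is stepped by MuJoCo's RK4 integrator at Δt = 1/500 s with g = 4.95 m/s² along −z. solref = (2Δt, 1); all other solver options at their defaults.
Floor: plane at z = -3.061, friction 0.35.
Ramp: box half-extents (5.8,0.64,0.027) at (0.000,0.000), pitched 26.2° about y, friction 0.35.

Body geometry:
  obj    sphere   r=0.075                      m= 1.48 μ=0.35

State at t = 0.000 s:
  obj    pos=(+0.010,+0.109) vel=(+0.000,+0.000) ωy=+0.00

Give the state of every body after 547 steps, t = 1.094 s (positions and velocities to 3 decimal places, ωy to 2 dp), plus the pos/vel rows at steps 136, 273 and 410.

State at t = 1.094 s:
  obj    pos=(+0.848,-0.304) vel=(+1.532,-0.754) ωy=+22.77

Key-timestep trajectory:
   step    t(s)  obj.x    obj.z    obj.vx   obj.vz 
    136  0.2720   +0.062  +0.083  +0.381  -0.187
    273  0.5460   +0.219  +0.006  +0.765  -0.376
    410  0.8200   +0.481  -0.123  +1.149  -0.565


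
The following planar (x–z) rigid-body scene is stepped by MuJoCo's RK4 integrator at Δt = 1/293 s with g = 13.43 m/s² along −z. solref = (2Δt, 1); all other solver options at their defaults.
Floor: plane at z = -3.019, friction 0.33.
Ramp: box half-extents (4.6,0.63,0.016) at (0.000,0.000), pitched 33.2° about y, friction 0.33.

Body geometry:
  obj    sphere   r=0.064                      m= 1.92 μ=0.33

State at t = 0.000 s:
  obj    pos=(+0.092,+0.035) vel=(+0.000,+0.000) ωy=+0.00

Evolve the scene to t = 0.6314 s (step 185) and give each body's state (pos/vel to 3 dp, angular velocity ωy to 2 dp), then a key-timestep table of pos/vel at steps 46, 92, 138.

State at t = 0.6314 s:
  obj    pos=(+0.968,-0.538) vel=(+2.775,-1.816) ωy=+51.81

Key-timestep trajectory:
   step    t(s)  obj.x    obj.z    obj.vx   obj.vz 
     46  0.1570   +0.146  +0.000  +0.690  -0.452
     92  0.3140   +0.309  -0.107  +1.380  -0.903
    138  0.4710   +0.580  -0.284  +2.070  -1.355


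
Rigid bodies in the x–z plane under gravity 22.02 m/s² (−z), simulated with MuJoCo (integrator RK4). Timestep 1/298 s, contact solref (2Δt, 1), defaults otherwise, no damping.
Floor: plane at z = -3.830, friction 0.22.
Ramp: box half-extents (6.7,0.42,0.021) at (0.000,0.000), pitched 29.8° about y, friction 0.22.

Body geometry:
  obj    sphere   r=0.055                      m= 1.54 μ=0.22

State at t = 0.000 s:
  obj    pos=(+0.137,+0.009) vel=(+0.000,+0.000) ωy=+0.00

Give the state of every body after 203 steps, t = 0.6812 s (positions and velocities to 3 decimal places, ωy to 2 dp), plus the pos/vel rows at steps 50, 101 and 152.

State at t = 0.6812 s:
  obj    pos=(+1.711,-0.892) vel=(+4.621,-2.647) ωy=+96.79

Key-timestep trajectory:
   step    t(s)  obj.x    obj.z    obj.vx   obj.vz 
     50  0.1678   +0.233  -0.046  +1.139  -0.652
    101  0.3389   +0.527  -0.214  +2.299  -1.317
    152  0.5101   +1.020  -0.496  +3.460  -1.982


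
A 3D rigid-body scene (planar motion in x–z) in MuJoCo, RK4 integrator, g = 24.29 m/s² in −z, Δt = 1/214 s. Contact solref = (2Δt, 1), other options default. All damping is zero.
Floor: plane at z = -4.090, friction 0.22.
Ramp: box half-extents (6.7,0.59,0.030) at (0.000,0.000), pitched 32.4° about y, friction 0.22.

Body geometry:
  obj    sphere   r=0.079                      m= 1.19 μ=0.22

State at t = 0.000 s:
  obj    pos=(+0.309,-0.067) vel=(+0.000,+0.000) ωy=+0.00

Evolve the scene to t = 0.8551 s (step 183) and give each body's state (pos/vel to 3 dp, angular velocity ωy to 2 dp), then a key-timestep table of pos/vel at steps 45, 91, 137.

State at t = 0.8551 s:
  obj    pos=(+3.180,-1.889) vel=(+6.713,-4.260) ωy=+100.60

Key-timestep trajectory:
   step    t(s)  obj.x    obj.z    obj.vx   obj.vz 
     45  0.2103   +0.483  -0.177  +1.651  -1.048
     91  0.4252   +1.019  -0.518  +3.339  -2.119
    137  0.6402   +1.918  -1.088  +5.026  -3.189


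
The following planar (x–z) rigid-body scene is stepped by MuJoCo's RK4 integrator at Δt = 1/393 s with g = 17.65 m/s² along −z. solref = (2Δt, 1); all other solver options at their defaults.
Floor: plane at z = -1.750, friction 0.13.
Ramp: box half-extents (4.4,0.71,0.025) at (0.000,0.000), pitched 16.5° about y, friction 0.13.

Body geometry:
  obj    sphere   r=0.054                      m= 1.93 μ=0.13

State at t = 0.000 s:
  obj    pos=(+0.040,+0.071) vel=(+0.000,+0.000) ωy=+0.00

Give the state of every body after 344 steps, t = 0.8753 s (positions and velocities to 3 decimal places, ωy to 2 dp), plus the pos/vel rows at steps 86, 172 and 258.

State at t = 0.8753 s:
  obj    pos=(+1.355,-0.319) vel=(+3.005,-0.890) ωy=+58.03

Key-timestep trajectory:
   step    t(s)  obj.x    obj.z    obj.vx   obj.vz 
     86  0.2188   +0.122  +0.046  +0.751  -0.223
    172  0.4377   +0.369  -0.027  +1.503  -0.445
    258  0.6565   +0.780  -0.149  +2.254  -0.668


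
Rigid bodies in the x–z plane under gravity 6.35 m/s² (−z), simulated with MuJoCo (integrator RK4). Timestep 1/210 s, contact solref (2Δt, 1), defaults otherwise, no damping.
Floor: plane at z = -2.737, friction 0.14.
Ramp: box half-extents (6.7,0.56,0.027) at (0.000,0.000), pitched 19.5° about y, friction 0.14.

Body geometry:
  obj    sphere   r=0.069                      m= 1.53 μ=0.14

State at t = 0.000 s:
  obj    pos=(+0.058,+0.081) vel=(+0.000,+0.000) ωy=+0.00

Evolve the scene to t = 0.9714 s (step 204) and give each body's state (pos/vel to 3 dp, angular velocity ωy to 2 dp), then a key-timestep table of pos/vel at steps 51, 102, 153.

State at t = 0.9714 s:
  obj    pos=(+0.732,-0.157) vel=(+1.387,-0.491) ωy=+21.31

Key-timestep trajectory:
   step    t(s)  obj.x    obj.z    obj.vx   obj.vz 
     51  0.2429   +0.100  +0.066  +0.347  -0.123
    102  0.4857   +0.227  +0.022  +0.693  -0.246
    153  0.7286   +0.437  -0.053  +1.040  -0.368


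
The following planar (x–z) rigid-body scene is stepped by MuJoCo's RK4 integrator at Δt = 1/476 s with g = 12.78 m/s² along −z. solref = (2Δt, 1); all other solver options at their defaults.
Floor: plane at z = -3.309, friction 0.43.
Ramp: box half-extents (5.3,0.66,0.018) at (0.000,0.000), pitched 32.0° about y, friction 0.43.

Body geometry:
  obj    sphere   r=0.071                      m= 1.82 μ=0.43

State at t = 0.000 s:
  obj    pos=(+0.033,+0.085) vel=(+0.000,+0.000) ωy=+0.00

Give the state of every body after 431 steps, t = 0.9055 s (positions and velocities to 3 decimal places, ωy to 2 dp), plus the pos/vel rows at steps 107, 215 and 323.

State at t = 0.9055 s:
  obj    pos=(+1.715,-0.966) vel=(+3.715,-2.321) ωy=+61.69

Key-timestep trajectory:
   step    t(s)  obj.x    obj.z    obj.vx   obj.vz 
    107  0.2248   +0.136  +0.020  +0.922  -0.576
    215  0.4517   +0.451  -0.177  +1.853  -1.158
    323  0.6786   +0.977  -0.506  +2.784  -1.740


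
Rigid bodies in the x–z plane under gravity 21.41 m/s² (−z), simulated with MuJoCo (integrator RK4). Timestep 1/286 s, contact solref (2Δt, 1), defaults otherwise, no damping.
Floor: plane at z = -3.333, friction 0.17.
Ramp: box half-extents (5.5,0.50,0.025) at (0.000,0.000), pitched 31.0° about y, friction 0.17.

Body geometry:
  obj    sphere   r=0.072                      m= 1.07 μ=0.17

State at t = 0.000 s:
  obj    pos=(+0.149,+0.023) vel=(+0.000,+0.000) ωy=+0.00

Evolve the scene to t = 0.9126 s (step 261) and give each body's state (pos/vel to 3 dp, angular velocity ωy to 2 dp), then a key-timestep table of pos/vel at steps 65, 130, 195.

State at t = 0.9126 s:
  obj    pos=(+2.975,-1.675) vel=(+6.183,-3.735) ωy=+98.55

Key-timestep trajectory:
   step    t(s)  obj.x    obj.z    obj.vx   obj.vz 
     65  0.2273   +0.325  -0.082  +1.543  -0.931
    130  0.4545   +0.851  -0.398  +3.089  -1.844
    195  0.6818   +1.727  -0.925  +4.618  -2.797


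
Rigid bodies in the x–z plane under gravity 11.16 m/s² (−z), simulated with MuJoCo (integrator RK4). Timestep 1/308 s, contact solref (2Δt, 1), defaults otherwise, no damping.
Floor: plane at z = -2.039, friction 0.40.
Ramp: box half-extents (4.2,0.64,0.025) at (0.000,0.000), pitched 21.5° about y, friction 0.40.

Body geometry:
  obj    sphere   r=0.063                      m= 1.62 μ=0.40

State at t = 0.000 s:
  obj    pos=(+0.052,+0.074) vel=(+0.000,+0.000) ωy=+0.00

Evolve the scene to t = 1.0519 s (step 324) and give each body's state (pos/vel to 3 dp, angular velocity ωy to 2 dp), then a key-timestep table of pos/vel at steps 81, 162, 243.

State at t = 1.0519 s:
  obj    pos=(+1.556,-0.518) vel=(+2.860,-1.126) ωy=+48.78

Key-timestep trajectory:
   step    t(s)  obj.x    obj.z    obj.vx   obj.vz 
     81  0.2630   +0.146  +0.037  +0.715  -0.282
    162  0.5260   +0.428  -0.074  +1.430  -0.563
    243  0.7890   +0.898  -0.259  +2.145  -0.845


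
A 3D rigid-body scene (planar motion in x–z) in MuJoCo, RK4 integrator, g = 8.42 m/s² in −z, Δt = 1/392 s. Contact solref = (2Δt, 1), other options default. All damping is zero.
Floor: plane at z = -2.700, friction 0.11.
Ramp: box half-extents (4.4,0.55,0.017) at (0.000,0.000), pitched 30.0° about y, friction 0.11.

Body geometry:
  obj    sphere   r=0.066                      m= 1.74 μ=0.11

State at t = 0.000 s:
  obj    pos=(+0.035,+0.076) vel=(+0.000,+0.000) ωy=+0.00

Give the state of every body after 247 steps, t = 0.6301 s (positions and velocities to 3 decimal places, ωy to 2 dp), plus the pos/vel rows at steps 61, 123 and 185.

State at t = 0.6301 s:
  obj    pos=(+0.621,-0.263) vel=(+1.856,-1.081) ωy=+19.11

Key-timestep trajectory:
   step    t(s)  obj.x    obj.z    obj.vx   obj.vz 
     61  0.1556   +0.071  +0.055  +0.462  -0.259
    123  0.3138   +0.180  -0.008  +0.924  -0.539
    185  0.4719   +0.364  -0.114  +1.390  -0.810


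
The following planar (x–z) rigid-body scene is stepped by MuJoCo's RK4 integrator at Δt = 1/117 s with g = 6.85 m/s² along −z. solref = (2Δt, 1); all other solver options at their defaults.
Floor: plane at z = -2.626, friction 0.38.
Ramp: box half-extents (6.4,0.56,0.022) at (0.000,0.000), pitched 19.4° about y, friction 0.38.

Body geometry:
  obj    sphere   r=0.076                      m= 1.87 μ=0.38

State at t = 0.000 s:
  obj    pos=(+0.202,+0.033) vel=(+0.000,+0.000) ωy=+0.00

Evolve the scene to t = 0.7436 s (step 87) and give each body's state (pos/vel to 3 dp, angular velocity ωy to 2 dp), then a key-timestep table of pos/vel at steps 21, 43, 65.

State at t = 0.7436 s:
  obj    pos=(+0.626,-0.117) vel=(+1.140,-0.401) ωy=+15.90

Key-timestep trajectory:
   step    t(s)  obj.x    obj.z    obj.vx   obj.vz 
     21  0.1795   +0.227  +0.024  +0.275  -0.097
     43  0.3675   +0.306  -0.004  +0.564  -0.198
     65  0.5556   +0.439  -0.051  +0.852  -0.300


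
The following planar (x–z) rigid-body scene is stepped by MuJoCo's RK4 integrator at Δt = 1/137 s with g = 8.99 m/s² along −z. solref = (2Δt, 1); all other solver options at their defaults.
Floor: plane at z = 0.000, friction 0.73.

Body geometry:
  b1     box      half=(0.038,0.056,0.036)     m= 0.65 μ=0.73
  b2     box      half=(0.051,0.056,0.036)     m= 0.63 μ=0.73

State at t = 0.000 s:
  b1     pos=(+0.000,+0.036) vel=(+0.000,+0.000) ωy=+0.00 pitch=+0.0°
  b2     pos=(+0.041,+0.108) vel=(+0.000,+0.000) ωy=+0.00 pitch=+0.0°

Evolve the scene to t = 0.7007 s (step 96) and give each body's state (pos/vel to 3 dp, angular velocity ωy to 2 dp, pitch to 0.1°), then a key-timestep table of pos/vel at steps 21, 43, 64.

State at t = 0.7007 s:
  b1     pos=(+0.000,+0.036) vel=(+0.000,+0.000) ωy=+0.00 pitch=+0.0°
  b2     pos=(+0.086,+0.051) vel=(+0.000,+0.000) ωy=+0.00 pitch=+90.0°

Key-timestep trajectory:
   step    t(s)  b1.x    b1.z    b1.vx   b1.vz   b2.x    b2.z    b2.vx   b2.vz 
     21  0.1533   +0.000  +0.036  +0.000  +0.000   +0.047  +0.107  +0.088  -0.021
     43  0.3139   +0.000  +0.036  +0.000  +0.000   +0.076  +0.077  +0.244  -0.597
     64  0.4672   +0.000  +0.036  +0.000  +0.000   +0.089  +0.053  -0.137  -0.084


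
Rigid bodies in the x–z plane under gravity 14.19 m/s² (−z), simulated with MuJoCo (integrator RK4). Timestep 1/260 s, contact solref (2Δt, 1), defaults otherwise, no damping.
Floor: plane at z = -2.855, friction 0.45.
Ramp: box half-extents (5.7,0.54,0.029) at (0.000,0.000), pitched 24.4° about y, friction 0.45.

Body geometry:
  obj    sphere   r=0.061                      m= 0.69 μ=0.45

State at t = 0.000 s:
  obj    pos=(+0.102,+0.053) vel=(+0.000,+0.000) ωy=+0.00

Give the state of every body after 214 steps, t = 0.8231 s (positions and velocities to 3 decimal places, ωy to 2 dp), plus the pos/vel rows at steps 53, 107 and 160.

State at t = 0.8231 s:
  obj    pos=(+1.394,-0.533) vel=(+3.138,-1.424) ωy=+56.49

Key-timestep trajectory:
   step    t(s)  obj.x    obj.z    obj.vx   obj.vz 
     53  0.2038   +0.181  +0.017  +0.777  -0.353
    107  0.4115   +0.425  -0.094  +1.569  -0.712
    160  0.6154   +0.824  -0.275  +2.347  -1.064


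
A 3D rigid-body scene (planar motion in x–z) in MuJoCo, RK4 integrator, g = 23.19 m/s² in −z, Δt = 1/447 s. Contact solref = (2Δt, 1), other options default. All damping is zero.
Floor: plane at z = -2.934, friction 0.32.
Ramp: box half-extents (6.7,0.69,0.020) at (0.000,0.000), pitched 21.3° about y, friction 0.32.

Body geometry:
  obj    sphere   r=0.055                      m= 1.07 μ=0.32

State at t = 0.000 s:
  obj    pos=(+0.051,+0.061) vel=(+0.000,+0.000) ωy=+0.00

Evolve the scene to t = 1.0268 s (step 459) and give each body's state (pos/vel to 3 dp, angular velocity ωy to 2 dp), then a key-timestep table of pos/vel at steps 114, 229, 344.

State at t = 1.0268 s:
  obj    pos=(+3.007,-1.092) vel=(+5.756,-2.244) ωy=+112.33

Key-timestep trajectory:
   step    t(s)  obj.x    obj.z    obj.vx   obj.vz 
    114  0.2550   +0.233  -0.010  +1.430  -0.557
    229  0.5123   +0.787  -0.226  +2.872  -1.120
    344  0.7696   +1.711  -0.587  +4.314  -1.682


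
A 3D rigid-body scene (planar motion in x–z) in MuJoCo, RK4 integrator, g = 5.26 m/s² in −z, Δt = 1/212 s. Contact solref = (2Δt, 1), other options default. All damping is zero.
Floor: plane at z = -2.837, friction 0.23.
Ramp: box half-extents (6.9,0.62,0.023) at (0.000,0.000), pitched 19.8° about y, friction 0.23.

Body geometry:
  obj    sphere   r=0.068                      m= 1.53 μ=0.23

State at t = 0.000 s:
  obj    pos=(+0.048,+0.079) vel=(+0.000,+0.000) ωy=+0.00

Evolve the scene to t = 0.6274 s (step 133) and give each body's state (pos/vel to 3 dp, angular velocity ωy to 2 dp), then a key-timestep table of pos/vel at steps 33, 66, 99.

State at t = 0.6274 s:
  obj    pos=(+0.284,-0.005) vel=(+0.751,-0.270) ωy=+11.74

Key-timestep trajectory:
   step    t(s)  obj.x    obj.z    obj.vx   obj.vz 
     33  0.1557   +0.063  +0.074  +0.186  -0.067
     66  0.3113   +0.106  +0.058  +0.373  -0.134
     99  0.4670   +0.179  +0.032  +0.559  -0.201


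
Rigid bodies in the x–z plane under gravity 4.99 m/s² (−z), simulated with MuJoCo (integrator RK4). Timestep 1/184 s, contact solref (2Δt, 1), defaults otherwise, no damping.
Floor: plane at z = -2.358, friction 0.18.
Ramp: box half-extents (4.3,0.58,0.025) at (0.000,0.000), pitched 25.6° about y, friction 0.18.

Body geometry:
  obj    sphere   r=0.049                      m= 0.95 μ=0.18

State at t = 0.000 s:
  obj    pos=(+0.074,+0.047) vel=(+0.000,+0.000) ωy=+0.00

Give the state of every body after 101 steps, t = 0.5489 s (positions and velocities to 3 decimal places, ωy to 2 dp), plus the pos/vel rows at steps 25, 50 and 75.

State at t = 0.5489 s:
  obj    pos=(+0.283,-0.054) vel=(+0.763,-0.365) ωy=+17.24

Key-timestep trajectory:
   step    t(s)  obj.x    obj.z    obj.vx   obj.vz 
     25  0.1359   +0.087  +0.040  +0.189  -0.090
     50  0.2717   +0.125  +0.022  +0.378  -0.181
     75  0.4076   +0.189  -0.009  +0.566  -0.271


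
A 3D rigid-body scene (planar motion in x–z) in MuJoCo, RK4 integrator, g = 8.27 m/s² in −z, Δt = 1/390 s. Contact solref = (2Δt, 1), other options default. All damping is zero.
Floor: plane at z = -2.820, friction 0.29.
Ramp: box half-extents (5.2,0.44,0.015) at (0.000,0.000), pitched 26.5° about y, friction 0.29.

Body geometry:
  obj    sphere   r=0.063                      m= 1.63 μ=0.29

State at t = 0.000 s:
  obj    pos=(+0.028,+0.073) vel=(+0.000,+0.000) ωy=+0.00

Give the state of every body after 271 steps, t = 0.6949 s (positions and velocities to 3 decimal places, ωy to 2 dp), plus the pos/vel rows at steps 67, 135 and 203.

State at t = 0.6949 s:
  obj    pos=(+0.598,-0.211) vel=(+1.639,-0.817) ωy=+29.07

Key-timestep trajectory:
   step    t(s)  obj.x    obj.z    obj.vx   obj.vz 
     67  0.1718   +0.063  +0.056  +0.405  -0.202
    135  0.3462   +0.169  +0.003  +0.817  -0.407
    203  0.5205   +0.348  -0.086  +1.228  -0.612


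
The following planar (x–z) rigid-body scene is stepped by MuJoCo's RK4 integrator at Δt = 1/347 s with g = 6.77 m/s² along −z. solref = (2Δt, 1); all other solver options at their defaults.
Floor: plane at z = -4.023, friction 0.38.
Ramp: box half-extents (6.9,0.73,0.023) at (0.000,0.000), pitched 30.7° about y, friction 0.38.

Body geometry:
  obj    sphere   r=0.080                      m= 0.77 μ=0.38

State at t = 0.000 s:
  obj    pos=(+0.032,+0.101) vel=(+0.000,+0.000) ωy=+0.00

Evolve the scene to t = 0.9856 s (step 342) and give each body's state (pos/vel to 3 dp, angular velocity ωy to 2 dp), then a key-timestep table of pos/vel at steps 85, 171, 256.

State at t = 0.9856 s:
  obj    pos=(+1.063,-0.511) vel=(+2.092,-1.242) ωy=+30.41

Key-timestep trajectory:
   step    t(s)  obj.x    obj.z    obj.vx   obj.vz 
     85  0.2450   +0.096  +0.063  +0.520  -0.309
    171  0.4928   +0.290  -0.052  +1.046  -0.621
    256  0.7378   +0.610  -0.242  +1.566  -0.930


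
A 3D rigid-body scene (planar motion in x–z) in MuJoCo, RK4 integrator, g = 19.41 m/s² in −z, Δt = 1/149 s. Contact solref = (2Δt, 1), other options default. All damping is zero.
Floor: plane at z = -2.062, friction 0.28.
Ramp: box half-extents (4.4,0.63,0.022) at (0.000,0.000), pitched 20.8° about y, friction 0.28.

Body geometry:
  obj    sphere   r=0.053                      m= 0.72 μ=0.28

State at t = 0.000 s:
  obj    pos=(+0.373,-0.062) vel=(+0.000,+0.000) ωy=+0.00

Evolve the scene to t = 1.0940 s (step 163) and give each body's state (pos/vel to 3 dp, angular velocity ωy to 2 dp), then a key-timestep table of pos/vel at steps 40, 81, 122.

State at t = 1.0940 s:
  obj    pos=(+3.127,-1.108) vel=(+5.035,-1.912) ωy=+101.60

Key-timestep trajectory:
   step    t(s)  obj.x    obj.z    obj.vx   obj.vz 
     40  0.2685   +0.539  -0.125  +1.236  -0.469
     81  0.5436   +1.053  -0.320  +2.502  -0.950
    122  0.8188   +1.916  -0.648  +3.768  -1.431


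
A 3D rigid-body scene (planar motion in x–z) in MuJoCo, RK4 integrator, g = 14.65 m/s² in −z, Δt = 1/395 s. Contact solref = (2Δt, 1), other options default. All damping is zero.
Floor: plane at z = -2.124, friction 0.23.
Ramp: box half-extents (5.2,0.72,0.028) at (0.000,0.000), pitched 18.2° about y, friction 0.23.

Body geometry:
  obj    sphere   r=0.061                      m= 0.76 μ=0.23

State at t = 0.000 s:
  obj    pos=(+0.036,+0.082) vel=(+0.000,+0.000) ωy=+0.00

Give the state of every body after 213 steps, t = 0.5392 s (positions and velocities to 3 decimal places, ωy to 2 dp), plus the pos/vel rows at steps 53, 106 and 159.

State at t = 0.5392 s:
  obj    pos=(+0.487,-0.067) vel=(+1.674,-0.550) ωy=+28.89

Key-timestep trajectory:
   step    t(s)  obj.x    obj.z    obj.vx   obj.vz 
     53  0.1342   +0.064  +0.073  +0.417  -0.137
    106  0.2684   +0.148  +0.045  +0.833  -0.274
    159  0.4025   +0.288  -0.001  +1.250  -0.411


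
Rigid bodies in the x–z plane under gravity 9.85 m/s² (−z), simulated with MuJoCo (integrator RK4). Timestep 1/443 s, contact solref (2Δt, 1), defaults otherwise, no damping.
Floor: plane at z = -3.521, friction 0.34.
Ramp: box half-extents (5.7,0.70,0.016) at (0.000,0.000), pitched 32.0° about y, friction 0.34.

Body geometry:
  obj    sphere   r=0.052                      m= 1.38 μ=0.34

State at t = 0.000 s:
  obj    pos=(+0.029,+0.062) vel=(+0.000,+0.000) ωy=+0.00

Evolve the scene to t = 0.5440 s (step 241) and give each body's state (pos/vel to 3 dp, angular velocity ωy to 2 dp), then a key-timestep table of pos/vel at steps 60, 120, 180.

State at t = 0.5440 s:
  obj    pos=(+0.497,-0.230) vel=(+1.720,-1.075) ωy=+39.00

Key-timestep trajectory:
   step    t(s)  obj.x    obj.z    obj.vx   obj.vz 
     60  0.1354   +0.058  +0.044  +0.428  -0.268
    120  0.2709   +0.145  -0.010  +0.857  -0.535
    180  0.4063   +0.290  -0.101  +1.285  -0.803


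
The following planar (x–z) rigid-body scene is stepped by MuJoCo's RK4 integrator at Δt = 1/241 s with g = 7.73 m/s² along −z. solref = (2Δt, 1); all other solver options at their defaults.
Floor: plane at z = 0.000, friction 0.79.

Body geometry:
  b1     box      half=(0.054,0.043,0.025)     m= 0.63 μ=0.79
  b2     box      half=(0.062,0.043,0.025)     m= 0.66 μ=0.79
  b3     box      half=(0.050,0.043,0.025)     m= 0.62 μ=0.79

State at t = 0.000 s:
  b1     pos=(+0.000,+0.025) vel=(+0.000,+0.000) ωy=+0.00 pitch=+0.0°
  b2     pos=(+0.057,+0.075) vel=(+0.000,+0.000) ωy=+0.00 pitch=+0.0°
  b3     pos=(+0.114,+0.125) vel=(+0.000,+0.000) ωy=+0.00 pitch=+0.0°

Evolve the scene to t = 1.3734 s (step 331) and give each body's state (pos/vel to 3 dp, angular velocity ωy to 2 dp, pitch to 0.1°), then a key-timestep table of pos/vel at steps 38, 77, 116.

State at t = 1.3734 s:
  b1     pos=(+0.000,+0.025) vel=(+0.000,+0.000) ωy=+0.00 pitch=+0.0°
  b2     pos=(+0.075,+0.064) vel=(+0.000,+0.000) ωy=-0.01 pitch=+50.3°
  b3     pos=(+0.154,+0.053) vel=(+0.000,+0.000) ωy=+0.00 pitch=+44.9°

Key-timestep trajectory:
   step    t(s)  b1.x    b1.z    b1.vx   b1.vz   b2.x    b2.z    b2.vx   b2.vz   b3.x    b3.z    b3.vx   b3.vz 
     38  0.1577   +0.000  +0.025  +0.000  +0.000   +0.069  +0.070  +0.156  -0.114   +0.145  +0.083  +0.299  -0.676
     77  0.3195   +0.000  +0.025  +0.000  +0.000   +0.088  +0.067  +0.022  +0.002   +0.161  +0.055  +0.009  +0.002
    116  0.4813   +0.000  +0.025  +0.000  +0.000   +0.081  +0.065  -0.120  -0.025   +0.157  +0.054  -0.058  -0.016


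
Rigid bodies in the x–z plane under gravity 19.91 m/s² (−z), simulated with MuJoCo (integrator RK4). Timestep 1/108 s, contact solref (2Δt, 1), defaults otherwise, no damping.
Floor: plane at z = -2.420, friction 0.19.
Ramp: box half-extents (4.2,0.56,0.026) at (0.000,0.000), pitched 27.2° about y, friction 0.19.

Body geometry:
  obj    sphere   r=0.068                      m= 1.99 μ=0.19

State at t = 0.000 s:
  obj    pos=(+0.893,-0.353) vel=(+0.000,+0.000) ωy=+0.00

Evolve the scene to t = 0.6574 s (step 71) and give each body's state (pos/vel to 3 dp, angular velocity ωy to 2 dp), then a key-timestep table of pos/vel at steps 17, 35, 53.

State at t = 0.6574 s:
  obj    pos=(+2.143,-0.996) vel=(+3.802,-1.954) ωy=+62.79

Key-timestep trajectory:
   step    t(s)  obj.x    obj.z    obj.vx   obj.vz 
     17  0.1574   +0.965  -0.390  +0.911  -0.468
     35  0.3241   +1.197  -0.509  +1.874  -0.963
     53  0.4907   +1.590  -0.711  +2.838  -1.459


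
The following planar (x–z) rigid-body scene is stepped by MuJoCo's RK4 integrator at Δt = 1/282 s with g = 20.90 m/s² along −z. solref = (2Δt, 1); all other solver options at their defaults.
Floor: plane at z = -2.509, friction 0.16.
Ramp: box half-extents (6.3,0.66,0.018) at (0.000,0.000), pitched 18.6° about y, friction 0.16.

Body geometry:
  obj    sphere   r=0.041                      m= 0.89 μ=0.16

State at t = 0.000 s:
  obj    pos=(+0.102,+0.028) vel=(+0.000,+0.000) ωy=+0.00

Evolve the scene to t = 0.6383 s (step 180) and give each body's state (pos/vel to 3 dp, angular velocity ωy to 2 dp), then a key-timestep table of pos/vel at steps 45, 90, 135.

State at t = 0.6383 s:
  obj    pos=(+1.021,-0.282) vel=(+2.881,-0.969) ωy=+74.11

Key-timestep trajectory:
   step    t(s)  obj.x    obj.z    obj.vx   obj.vz 
     45  0.1596   +0.159  +0.009  +0.720  -0.242
     90  0.3191   +0.332  -0.049  +1.440  -0.485
    135  0.4787   +0.619  -0.146  +2.161  -0.727
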